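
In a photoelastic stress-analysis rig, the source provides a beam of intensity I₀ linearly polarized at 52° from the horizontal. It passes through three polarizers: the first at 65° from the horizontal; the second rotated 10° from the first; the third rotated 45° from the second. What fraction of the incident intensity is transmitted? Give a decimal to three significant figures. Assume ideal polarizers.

≈ 0.460 I₀

I₁ = I₀ cos²(65° − 52°) = I₀ cos²(13°) = 0.9494 I₀.
I₂ = I₁ cos²(10°) = 0.9494 · 0.9698 I₀ = 0.9208 I₀.
I₃ = I₂ cos²(45°) = 0.9208 · 0.5 I₀ = 0.4604 I₀.
Transmitted fraction = 0.4604.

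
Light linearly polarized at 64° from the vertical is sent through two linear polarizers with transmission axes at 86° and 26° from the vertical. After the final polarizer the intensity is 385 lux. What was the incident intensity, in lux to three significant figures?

I₁ = I₀ cos²(86° − 64°) = I₀ cos²(22°) = 0.8597 I₀.
I₂ = I₁ cos²(26° − 86°) = 0.8597 I₀ · cos²(60°) = 0.2149 I₀.
So 385 lux = 0.2149 I₀, giving I₀ = 385/0.2149 = 1791 lux.

I₀ ≈ 1790 lux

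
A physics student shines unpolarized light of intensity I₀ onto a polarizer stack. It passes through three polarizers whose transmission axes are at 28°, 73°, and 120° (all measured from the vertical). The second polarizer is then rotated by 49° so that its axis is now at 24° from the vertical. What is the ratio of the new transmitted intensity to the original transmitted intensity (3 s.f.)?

I_new/I_old ≈ 0.0468

Before rotation:
Unpolarized light through the first polarizer → I₁ = ½ I₀, now polarized at 28°.
I₂ = I₁ cos²(73° − 28°) = 0.5 I₀ · cos²(45°) = 0.25 I₀.
I₃ = I₂ cos²(120° − 73°) = 0.25 I₀ · cos²(47°) = 0.1163 I₀.
After rotation:
Unpolarized light through the first polarizer → I₁ = ½ I₀, now polarized at 28°.
I₂ = I₁ cos²(24° − 28°) = 0.5 I₀ · cos²(4°) = 0.4976 I₀.
Angle between axes 2 and 3: 84°. I₃ = 0.4976 I₀ · cos²(84°) = 0.005437 I₀.
Ratio = 0.005437 / 0.1163 = 0.04675.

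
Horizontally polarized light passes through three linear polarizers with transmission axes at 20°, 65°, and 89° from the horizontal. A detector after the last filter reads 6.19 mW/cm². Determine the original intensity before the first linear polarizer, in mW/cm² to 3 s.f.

I₀ ≈ 16.8 mW/cm²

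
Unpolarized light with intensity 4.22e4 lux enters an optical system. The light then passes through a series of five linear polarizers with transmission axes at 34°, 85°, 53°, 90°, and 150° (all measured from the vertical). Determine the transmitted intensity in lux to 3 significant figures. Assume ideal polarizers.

Unpolarized light through the first polarizer → I₁ = 4.22e4 lux/2 = 2.11e+04 lux, polarized at 34°.
I₂ = I₁ · cos²(51°) = 2.11e+04 · 0.396 = 8357 lux.
I₃ = I₂ · cos²(32°) = 8357 · 0.7192 = 6010 lux.
I₄ = I₃ · cos²(37°) = 6010 · 0.6378 = 3833 lux.
I₅ = I₄ · cos²(60°) = 3833 · 0.25 = 958.3 lux.

I ≈ 958 lux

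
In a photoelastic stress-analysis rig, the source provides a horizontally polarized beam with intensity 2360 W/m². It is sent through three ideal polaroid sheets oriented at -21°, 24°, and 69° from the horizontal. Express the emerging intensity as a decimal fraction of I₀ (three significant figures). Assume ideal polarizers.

I₁ = 2360 W/m² · cos²(21°) = 2057 W/m².
I₂ = I₁ · cos²(45°) = 2057 · 0.5 = 1028 W/m².
I₃ = I₂ · cos²(45°) = 1028 · 0.5 = 514.2 W/m².
Transmitted fraction = 0.2179.

I/I₀ ≈ 0.218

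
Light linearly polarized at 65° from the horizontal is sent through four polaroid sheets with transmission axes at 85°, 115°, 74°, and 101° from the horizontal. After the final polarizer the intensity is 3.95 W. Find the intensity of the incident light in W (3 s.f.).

I₁ = I₀ cos²(85° − 65°) = I₀ cos²(20°) = 0.883 I₀.
I₂ = I₁ cos²(115° − 85°) = 0.883 I₀ · cos²(30°) = 0.6623 I₀.
I₃ = I₂ cos²(74° − 115°) = 0.6623 I₀ · cos²(41°) = 0.3772 I₀.
I₄ = I₃ cos²(101° − 74°) = 0.3772 I₀ · cos²(27°) = 0.2995 I₀.
So 3.95 W = 0.2995 I₀, giving I₀ = 3.95/0.2995 = 13.19 W.

I₀ ≈ 13.2 W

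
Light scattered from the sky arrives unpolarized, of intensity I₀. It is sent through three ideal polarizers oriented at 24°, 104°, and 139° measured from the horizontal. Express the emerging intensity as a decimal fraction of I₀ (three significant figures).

≈ 0.0101 I₀

Unpolarized light through the first polarizer → I₁ = ½ I₀, now polarized at 24°.
I₂ = I₁ cos²(104° − 24°) = 0.5 I₀ · cos²(80°) = 0.01508 I₀.
I₃ = I₂ cos²(139° − 104°) = 0.01508 I₀ · cos²(35°) = 0.01012 I₀.
Transmitted fraction = 0.01012.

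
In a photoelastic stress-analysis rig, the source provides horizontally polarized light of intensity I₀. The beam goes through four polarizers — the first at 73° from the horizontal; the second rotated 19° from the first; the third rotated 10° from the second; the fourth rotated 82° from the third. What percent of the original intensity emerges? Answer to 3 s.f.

≈ 0.144%

I₁ = I₀ cos²(73° − 0°) = I₀ cos²(73°) = 0.08548 I₀.
I₂ = I₁ cos²(19°) = 0.08548 · 0.894 I₀ = 0.07642 I₀.
I₃ = I₂ cos²(10°) = 0.07642 · 0.9698 I₀ = 0.07412 I₀.
I₄ = I₃ cos²(82°) = 0.07412 · 0.01937 I₀ = 0.001436 I₀.
That is 0.1436% of the incident intensity.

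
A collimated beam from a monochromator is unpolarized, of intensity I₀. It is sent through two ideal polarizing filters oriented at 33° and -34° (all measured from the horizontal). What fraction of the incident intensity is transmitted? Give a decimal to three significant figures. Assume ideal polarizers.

Unpolarized light through the first polarizer → I₁ = ½ I₀, now polarized at 33°.
I₂ = I₁ cos²(-34° − 33°) = 0.5 I₀ · cos²(67°) = 0.07634 I₀.
Transmitted fraction = 0.07634.

≈ 0.0763 I₀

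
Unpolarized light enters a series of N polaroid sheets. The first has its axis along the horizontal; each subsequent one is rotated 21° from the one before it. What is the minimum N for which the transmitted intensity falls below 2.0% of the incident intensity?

N = 25

First polarizer halves the unpolarized light: factor 1/2.
Each further stage multiplies by cos²(21°) = 0.8716.
After N polarizers: T = 0.5·0.8716^(N−1). Require T < 0.020 ⇒ N−1 > ln(0.020/0.5)/ln(0.8716) = 23.42, so N−1 ≥ 24 and N = 25.
Check: N=25 gives T = 0.01846 < 0.020; N=24 gives T = 0.02118.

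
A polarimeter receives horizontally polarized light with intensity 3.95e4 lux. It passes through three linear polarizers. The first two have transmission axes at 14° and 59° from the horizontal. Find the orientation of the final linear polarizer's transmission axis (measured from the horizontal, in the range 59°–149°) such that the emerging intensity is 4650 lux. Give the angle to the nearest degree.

By Malus's law, I₁ = I₀ cos²(14° − 0°) = I₀ cos²(14°) = 0.9415 I₀.
I₂ = I₁ cos²(59° − 14°) = 0.9415 I₀ · cos²(45°) = 0.4707 I₀.
Target fraction: 4650 / 3.95e4 lux = 0.1177 of I₀.
Need I₃/I₀ = 0.1177, so cos²(θ − 59°) = 0.1177 / 0.4707 = 0.2501.
θ − 59° = arccos(√0.2501) = 60.0°, giving θ ≈ 59 + 60.0 = 119.0°.

θ ≈ 119°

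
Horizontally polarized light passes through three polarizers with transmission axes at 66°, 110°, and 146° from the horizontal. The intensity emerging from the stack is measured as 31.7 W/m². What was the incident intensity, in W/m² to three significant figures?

By Malus's law, I₁ = I₀ cos²(66° − 0°) = I₀ cos²(66°) = 0.1654 I₀.
I₂ = I₁ cos²(110° − 66°) = 0.1654 I₀ · cos²(44°) = 0.0856 I₀.
I₃ = I₂ cos²(146° − 110°) = 0.0856 I₀ · cos²(36°) = 0.05603 I₀.
So 31.7 W/m² = 0.05603 I₀, giving I₀ = 31.7/0.05603 = 565.8 W/m².

I₀ ≈ 566 W/m²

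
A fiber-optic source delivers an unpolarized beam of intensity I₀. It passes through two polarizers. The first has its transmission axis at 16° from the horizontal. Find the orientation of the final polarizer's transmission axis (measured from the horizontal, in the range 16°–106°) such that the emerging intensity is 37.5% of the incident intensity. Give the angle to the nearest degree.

θ ≈ 46°

Unpolarized light through the first polarizer → I₁ = ½ I₀, now polarized at 16°.
Need I₂/I₀ = 0.375, so cos²(θ − 16°) = 0.375 / 0.5 = 0.75.
θ − 16° = arccos(√0.75) = 30.0°, giving θ ≈ 16 + 30.0 = 46.0°.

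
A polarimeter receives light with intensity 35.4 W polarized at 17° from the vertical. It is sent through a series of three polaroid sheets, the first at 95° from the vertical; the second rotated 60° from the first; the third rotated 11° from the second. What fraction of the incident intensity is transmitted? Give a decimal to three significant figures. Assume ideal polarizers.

I/I₀ ≈ 0.0104

I₁ = 35.4 W · cos²(78°) = 1.53 W.
I₂ = I₁ · cos²(60°) = 1.53 · 0.25 = 0.3826 W.
I₃ = I₂ · cos²(11°) = 0.3826 · 0.9636 = 0.3686 W.
Transmitted fraction = 0.01041.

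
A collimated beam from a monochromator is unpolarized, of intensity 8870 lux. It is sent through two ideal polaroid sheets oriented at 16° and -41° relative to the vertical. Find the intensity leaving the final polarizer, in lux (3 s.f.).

I ≈ 1320 lux

Unpolarized light through the first polarizer → I₁ = 8870 lux/2 = 4435 lux, polarized at 16°.
I₂ = I₁ · cos²(57°) = 4435 · 0.2966 = 1316 lux.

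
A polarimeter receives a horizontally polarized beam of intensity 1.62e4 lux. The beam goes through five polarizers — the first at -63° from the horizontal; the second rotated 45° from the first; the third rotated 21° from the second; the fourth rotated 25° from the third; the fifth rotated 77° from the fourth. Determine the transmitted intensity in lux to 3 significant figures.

I₁ = 1.62e4 lux · cos²(63°) = 3339 lux.
I₂ = I₁ · cos²(45°) = 3339 · 0.5 = 1669 lux.
I₃ = I₂ · cos²(21°) = 1669 · 0.8716 = 1455 lux.
I₄ = I₃ · cos²(25°) = 1455 · 0.8214 = 1195 lux.
I₅ = I₄ · cos²(77°) = 1195 · 0.0506 = 60.48 lux.

I ≈ 60.5 lux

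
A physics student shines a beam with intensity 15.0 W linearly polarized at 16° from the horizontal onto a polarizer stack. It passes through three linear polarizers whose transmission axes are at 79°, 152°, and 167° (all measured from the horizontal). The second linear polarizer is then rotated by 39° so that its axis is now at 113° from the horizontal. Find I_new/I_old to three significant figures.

I_new/I_old ≈ 2.98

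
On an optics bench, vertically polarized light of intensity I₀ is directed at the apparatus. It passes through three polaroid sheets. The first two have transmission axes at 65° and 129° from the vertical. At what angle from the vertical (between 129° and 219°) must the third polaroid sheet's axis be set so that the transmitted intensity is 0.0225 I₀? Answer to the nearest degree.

θ ≈ 165°

I₁ = I₀ cos²(65° − 0°) = I₀ cos²(65°) = 0.1786 I₀.
I₂ = I₁ cos²(129° − 65°) = 0.1786 I₀ · cos²(64°) = 0.03432 I₀.
Need I₃/I₀ = 0.0225, so cos²(θ − 129°) = 0.0225 / 0.03432 = 0.6555.
θ − 129° = arccos(√0.6555) = 35.9°, giving θ ≈ 129 + 35.9 = 164.9°.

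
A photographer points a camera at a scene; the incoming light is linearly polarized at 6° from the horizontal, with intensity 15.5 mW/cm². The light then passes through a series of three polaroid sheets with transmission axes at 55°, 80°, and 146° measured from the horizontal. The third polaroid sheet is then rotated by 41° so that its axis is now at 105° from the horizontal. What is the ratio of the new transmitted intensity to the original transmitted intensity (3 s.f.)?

Before rotation:
I₁ = I₀ cos²(55° − 6°) = I₀ cos²(49°) = 0.4304 I₀.
I₂ = I₁ cos²(80° − 55°) = 0.4304 I₀ · cos²(25°) = 0.3535 I₀.
I₃ = I₂ cos²(146° − 80°) = 0.3535 I₀ · cos²(66°) = 0.05849 I₀.
After rotation:
I₁ = I₀ cos²(55° − 6°) = I₀ cos²(49°) = 0.4304 I₀.
I₂ = I₁ cos²(80° − 55°) = 0.4304 I₀ · cos²(25°) = 0.3535 I₀.
I₃ = I₂ cos²(105° − 80°) = 0.3535 I₀ · cos²(25°) = 0.2904 I₀.
Ratio = 0.2904 / 0.05849 = 4.965.

I_new/I_old ≈ 4.97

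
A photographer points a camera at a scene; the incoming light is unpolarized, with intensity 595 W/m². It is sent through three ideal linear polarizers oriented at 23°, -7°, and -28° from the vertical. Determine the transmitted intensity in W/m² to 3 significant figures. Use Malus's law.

I ≈ 194 W/m²

Unpolarized light through the first polarizer → I₁ = 595 W/m²/2 = 297.5 W/m², polarized at 23°.
I₂ = I₁ · cos²(30°) = 297.5 · 0.75 = 223.1 W/m².
I₃ = I₂ · cos²(21°) = 223.1 · 0.8716 = 194.5 W/m².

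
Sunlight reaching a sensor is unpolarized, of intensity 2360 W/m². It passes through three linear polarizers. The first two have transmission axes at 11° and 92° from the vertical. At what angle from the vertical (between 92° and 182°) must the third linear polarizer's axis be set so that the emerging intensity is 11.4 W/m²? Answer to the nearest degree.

Unpolarized light through the first polarizer → I₁ = ½ I₀, now polarized at 11°.
I₂ = I₁ cos²(92° − 11°) = 0.5 I₀ · cos²(81°) = 0.01224 I₀.
Target fraction: 11.4 / 2360 W/m² = 0.004831 of I₀.
Need I₃/I₀ = 0.004831, so cos²(θ − 92°) = 0.004831 / 0.01224 = 0.3948.
θ − 92° = arccos(√0.3948) = 51.1°, giving θ ≈ 92 + 51.1 = 143.1°.

θ ≈ 143°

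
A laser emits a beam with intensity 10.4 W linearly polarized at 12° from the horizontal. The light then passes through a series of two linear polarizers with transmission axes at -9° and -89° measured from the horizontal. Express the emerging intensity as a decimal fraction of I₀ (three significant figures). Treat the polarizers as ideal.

I/I₀ ≈ 0.0263

I₁ = 10.4 W · cos²(21°) = 9.064 W.
I₂ = I₁ · cos²(80°) = 9.064 · 0.03015 = 0.2733 W.
Transmitted fraction = 0.02628.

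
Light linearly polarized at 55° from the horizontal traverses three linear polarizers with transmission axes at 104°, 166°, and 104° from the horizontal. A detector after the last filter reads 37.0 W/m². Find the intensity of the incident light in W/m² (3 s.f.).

I₀ ≈ 1770 W/m²

I₁ = I₀ cos²(104° − 55°) = I₀ cos²(49°) = 0.4304 I₀.
I₂ = I₁ cos²(166° − 104°) = 0.4304 I₀ · cos²(62°) = 0.09486 I₀.
I₃ = I₂ cos²(104° − 166°) = 0.09486 I₀ · cos²(62°) = 0.02091 I₀.
So 37.0 W/m² = 0.02091 I₀, giving I₀ = 37.0/0.02091 = 1770 W/m².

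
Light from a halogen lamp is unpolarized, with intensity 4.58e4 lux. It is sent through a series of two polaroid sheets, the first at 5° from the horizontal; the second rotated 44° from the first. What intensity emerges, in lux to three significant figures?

I ≈ 1.18e4 lux

Unpolarized light through the first polarizer → I₁ = 4.58e4 lux/2 = 2.29e+04 lux, polarized at 5°.
I₂ = I₁ · cos²(44°) = 2.29e+04 · 0.5174 = 1.185e+04 lux.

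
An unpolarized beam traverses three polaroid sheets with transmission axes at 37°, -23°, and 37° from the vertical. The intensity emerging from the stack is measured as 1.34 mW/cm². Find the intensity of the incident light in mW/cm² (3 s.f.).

Unpolarized light through the first polarizer → I₁ = ½ I₀, now polarized at 37°.
I₂ = I₁ cos²(-23° − 37°) = 0.5 I₀ · cos²(60°) = 0.125 I₀.
I₃ = I₂ cos²(37° + 23°) = 0.125 I₀ · cos²(60°) = 0.03125 I₀.
So 1.34 mW/cm² = 0.03125 I₀, giving I₀ = 1.34/0.03125 = 42.88 mW/cm².

I₀ ≈ 42.9 mW/cm²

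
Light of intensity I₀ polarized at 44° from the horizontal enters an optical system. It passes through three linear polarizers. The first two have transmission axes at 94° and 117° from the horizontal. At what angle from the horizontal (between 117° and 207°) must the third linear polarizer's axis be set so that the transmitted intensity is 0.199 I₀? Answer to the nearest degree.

θ ≈ 158°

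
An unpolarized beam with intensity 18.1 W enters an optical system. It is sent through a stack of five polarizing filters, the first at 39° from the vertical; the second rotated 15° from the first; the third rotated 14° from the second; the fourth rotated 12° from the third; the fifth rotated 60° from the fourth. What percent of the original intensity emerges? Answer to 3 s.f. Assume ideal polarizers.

≈ 10.5%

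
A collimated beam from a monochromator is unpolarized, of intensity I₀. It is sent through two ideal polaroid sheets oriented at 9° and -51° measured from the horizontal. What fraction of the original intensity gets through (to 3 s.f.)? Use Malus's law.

≈ 0.125 I₀

Unpolarized light through the first polarizer → I₁ = ½ I₀, now polarized at 9°.
I₂ = I₁ cos²(-51° − 9°) = 0.5 I₀ · cos²(60°) = 0.125 I₀.
Transmitted fraction = 0.125.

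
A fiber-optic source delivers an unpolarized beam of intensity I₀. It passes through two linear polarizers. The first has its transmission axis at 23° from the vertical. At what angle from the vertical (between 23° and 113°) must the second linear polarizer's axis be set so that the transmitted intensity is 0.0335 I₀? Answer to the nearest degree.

θ ≈ 98°

Unpolarized light through the first polarizer → I₁ = ½ I₀, now polarized at 23°.
Need I₂/I₀ = 0.0335, so cos²(θ − 23°) = 0.0335 / 0.5 = 0.067.
θ − 23° = arccos(√0.067) = 75.0°, giving θ ≈ 23 + 75.0 = 98.0°.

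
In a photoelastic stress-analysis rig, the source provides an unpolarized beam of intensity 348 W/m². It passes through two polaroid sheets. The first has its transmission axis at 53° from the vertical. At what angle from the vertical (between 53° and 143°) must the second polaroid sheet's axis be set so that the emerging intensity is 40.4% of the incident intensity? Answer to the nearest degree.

Unpolarized light through the first polarizer → I₁ = ½ I₀, now polarized at 53°.
Need I₂/I₀ = 0.404, so cos²(θ − 53°) = 0.404 / 0.5 = 0.808.
θ − 53° = arccos(√0.808) = 26.0°, giving θ ≈ 53 + 26.0 = 79.0°.

θ ≈ 79°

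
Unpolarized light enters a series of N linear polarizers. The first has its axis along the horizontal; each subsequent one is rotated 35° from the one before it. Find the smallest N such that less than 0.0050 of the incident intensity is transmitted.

N = 13

First polarizer halves the unpolarized light: factor 1/2.
Each further stage multiplies by cos²(35°) = 0.671.
After N polarizers: T = 0.5·0.671^(N−1). Require T < 0.0050 ⇒ N−1 > ln(0.0050/0.5)/ln(0.671) = 11.54, so N−1 ≥ 12 and N = 13.
Check: N=13 gives T = 0.004166 < 0.0050; N=12 gives T = 0.006209.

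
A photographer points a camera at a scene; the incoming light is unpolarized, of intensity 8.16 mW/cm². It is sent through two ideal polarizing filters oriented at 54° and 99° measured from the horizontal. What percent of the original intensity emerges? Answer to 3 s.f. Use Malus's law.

≈ 25.0%

Unpolarized light through the first polarizer → I₁ = 8.16 mW/cm²/2 = 4.08 mW/cm², polarized at 54°.
I₂ = I₁ · cos²(45°) = 4.08 · 0.5 = 2.04 mW/cm².
That is 25% of the incident intensity.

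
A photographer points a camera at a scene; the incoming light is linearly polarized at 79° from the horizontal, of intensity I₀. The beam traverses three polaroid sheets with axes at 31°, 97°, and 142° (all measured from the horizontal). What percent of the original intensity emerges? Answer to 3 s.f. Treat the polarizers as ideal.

I₁ = I₀ cos²(31° − 79°) = I₀ cos²(48°) = 0.4477 I₀.
I₂ = I₁ cos²(97° − 31°) = 0.4477 I₀ · cos²(66°) = 0.07407 I₀.
I₃ = I₂ cos²(142° − 97°) = 0.07407 I₀ · cos²(45°) = 0.03704 I₀.
That is 3.704% of the incident intensity.

≈ 3.70%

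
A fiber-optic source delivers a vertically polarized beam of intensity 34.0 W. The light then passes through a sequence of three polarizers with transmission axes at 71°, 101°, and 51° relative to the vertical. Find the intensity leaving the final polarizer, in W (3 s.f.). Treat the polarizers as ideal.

I ≈ 1.12 W

By Malus's law, I₁ = 34.0 W · cos²(71°) = 3.604 W.
I₂ = I₁ · cos²(30°) = 3.604 · 0.75 = 2.703 W.
I₃ = I₂ · cos²(50°) = 2.703 · 0.4132 = 1.117 W.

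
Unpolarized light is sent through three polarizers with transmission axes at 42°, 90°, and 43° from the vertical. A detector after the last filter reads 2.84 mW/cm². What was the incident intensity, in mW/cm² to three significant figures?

Unpolarized light through the first polarizer → I₁ = ½ I₀, now polarized at 42°.
I₂ = I₁ cos²(90° − 42°) = 0.5 I₀ · cos²(48°) = 0.2239 I₀.
I₃ = I₂ cos²(43° − 90°) = 0.2239 I₀ · cos²(47°) = 0.1041 I₀.
So 2.84 mW/cm² = 0.1041 I₀, giving I₀ = 2.84/0.1041 = 27.27 mW/cm².

I₀ ≈ 27.3 mW/cm²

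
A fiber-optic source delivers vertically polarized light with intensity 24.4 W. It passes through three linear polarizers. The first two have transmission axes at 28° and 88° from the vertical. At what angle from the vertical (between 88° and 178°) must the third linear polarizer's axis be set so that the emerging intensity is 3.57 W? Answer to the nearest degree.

θ ≈ 118°

I₁ = I₀ cos²(28° − 0°) = I₀ cos²(28°) = 0.7796 I₀.
I₂ = I₁ cos²(88° − 28°) = 0.7796 I₀ · cos²(60°) = 0.1949 I₀.
Target fraction: 3.57 / 24.4 W = 0.1463 of I₀.
Need I₃/I₀ = 0.1463, so cos²(θ − 88°) = 0.1463 / 0.1949 = 0.7507.
θ − 88° = arccos(√0.7507) = 30.0°, giving θ ≈ 88 + 30.0 = 118.0°.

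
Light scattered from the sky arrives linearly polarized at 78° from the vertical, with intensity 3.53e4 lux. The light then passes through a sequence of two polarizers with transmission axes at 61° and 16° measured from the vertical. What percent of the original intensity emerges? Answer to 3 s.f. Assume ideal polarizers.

≈ 45.7%

By Malus's law, I₁ = 3.53e4 lux · cos²(17°) = 3.228e+04 lux.
I₂ = I₁ · cos²(45°) = 3.228e+04 · 0.5 = 1.614e+04 lux.
That is 45.73% of the incident intensity.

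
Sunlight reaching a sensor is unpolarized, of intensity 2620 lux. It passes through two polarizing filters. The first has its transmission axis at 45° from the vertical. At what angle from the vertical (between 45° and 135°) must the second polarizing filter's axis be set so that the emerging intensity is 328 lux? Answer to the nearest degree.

θ ≈ 105°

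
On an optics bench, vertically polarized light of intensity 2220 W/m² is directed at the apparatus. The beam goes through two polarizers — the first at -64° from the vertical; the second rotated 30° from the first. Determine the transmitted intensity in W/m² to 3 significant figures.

I ≈ 320 W/m²

I₁ = 2220 W/m² · cos²(64°) = 426.6 W/m².
I₂ = I₁ · cos²(30°) = 426.6 · 0.75 = 320 W/m².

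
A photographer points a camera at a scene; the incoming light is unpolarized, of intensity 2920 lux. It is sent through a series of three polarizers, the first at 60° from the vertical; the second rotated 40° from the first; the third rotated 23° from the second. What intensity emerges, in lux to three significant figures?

I ≈ 726 lux

Unpolarized light through the first polarizer → I₁ = 2920 lux/2 = 1460 lux, polarized at 60°.
I₂ = I₁ · cos²(40°) = 1460 · 0.5868 = 856.8 lux.
I₃ = I₂ · cos²(23°) = 856.8 · 0.8473 = 726 lux.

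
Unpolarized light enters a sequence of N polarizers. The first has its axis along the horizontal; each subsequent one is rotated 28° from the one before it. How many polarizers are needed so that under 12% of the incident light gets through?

First polarizer halves the unpolarized light: factor 1/2.
Each further stage multiplies by cos²(28°) = 0.7796.
After N polarizers: T = 0.5·0.7796^(N−1). Require T < 0.12 ⇒ N−1 > ln(0.12/0.5)/ln(0.7796) = 5.73, so N−1 ≥ 6 and N = 7.
Check: N=7 gives T = 0.1123 < 0.12; N=6 gives T = 0.144.

N = 7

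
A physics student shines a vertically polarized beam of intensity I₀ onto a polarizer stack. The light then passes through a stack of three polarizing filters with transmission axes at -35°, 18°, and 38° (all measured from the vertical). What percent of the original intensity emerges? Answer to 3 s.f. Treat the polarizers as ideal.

≈ 21.5%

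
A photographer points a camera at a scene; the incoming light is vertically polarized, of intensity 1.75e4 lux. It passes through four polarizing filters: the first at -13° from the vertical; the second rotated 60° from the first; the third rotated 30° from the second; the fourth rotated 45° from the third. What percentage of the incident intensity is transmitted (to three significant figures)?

≈ 8.90%

I₁ = 1.75e4 lux · cos²(13°) = 1.661e+04 lux.
I₂ = I₁ · cos²(60°) = 1.661e+04 · 0.25 = 4154 lux.
I₃ = I₂ · cos²(30°) = 4154 · 0.75 = 3115 lux.
I₄ = I₃ · cos²(45°) = 3115 · 0.5 = 1558 lux.
That is 8.901% of the incident intensity.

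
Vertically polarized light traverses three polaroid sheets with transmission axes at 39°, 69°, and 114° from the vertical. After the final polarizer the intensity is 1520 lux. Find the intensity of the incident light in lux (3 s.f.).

By Malus's law, I₁ = I₀ cos²(39° − 0°) = I₀ cos²(39°) = 0.604 I₀.
I₂ = I₁ cos²(69° − 39°) = 0.604 I₀ · cos²(30°) = 0.453 I₀.
I₃ = I₂ cos²(114° − 69°) = 0.453 I₀ · cos²(45°) = 0.2265 I₀.
So 1520 lux = 0.2265 I₀, giving I₀ = 1520/0.2265 = 6711 lux.

I₀ ≈ 6710 lux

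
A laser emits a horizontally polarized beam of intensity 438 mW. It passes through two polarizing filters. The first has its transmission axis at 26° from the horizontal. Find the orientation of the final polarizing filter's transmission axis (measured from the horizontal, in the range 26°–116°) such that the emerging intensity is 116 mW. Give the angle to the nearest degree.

By Malus's law, I₁ = I₀ cos²(26° − 0°) = I₀ cos²(26°) = 0.8078 I₀.
Target fraction: 116 / 438 mW = 0.2648 of I₀.
Need I₂/I₀ = 0.2648, so cos²(θ − 26°) = 0.2648 / 0.8078 = 0.3278.
θ − 26° = arccos(√0.3278) = 55.1°, giving θ ≈ 26 + 55.1 = 81.1°.

θ ≈ 81°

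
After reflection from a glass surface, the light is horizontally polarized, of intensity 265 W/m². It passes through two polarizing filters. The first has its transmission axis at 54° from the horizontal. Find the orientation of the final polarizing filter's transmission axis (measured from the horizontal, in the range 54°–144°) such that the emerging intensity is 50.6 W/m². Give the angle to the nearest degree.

I₁ = I₀ cos²(54° − 0°) = I₀ cos²(54°) = 0.3455 I₀.
Target fraction: 50.6 / 265 W/m² = 0.1909 of I₀.
Need I₂/I₀ = 0.1909, so cos²(θ − 54°) = 0.1909 / 0.3455 = 0.5527.
θ − 54° = arccos(√0.5527) = 42.0°, giving θ ≈ 54 + 42.0 = 96.0°.

θ ≈ 96°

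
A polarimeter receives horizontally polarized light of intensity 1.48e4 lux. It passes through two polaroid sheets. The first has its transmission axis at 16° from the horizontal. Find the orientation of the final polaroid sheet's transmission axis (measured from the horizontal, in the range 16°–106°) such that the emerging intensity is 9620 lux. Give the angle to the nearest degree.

θ ≈ 49°

By Malus's law, I₁ = I₀ cos²(16° − 0°) = I₀ cos²(16°) = 0.924 I₀.
Target fraction: 9620 / 1.48e4 lux = 0.65 of I₀.
Need I₂/I₀ = 0.65, so cos²(θ − 16°) = 0.65 / 0.924 = 0.7034.
θ − 16° = arccos(√0.7034) = 33.0°, giving θ ≈ 16 + 33.0 = 49.0°.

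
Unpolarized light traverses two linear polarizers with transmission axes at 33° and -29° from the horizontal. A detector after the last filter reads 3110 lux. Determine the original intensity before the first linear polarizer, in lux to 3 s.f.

I₀ ≈ 2.82e4 lux

Unpolarized light through the first polarizer → I₁ = ½ I₀, now polarized at 33°.
I₂ = I₁ cos²(-29° − 33°) = 0.5 I₀ · cos²(62°) = 0.1102 I₀.
So 3110 lux = 0.1102 I₀, giving I₀ = 3110/0.1102 = 2.822e+04 lux.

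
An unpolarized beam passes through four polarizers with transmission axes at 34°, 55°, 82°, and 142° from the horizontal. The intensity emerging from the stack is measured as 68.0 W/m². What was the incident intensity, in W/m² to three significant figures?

I₀ ≈ 786 W/m²

Unpolarized light through the first polarizer → I₁ = ½ I₀, now polarized at 34°.
I₂ = I₁ cos²(55° − 34°) = 0.5 I₀ · cos²(21°) = 0.4358 I₀.
I₃ = I₂ cos²(82° − 55°) = 0.4358 I₀ · cos²(27°) = 0.346 I₀.
I₄ = I₃ cos²(142° − 82°) = 0.346 I₀ · cos²(60°) = 0.08649 I₀.
So 68.0 W/m² = 0.08649 I₀, giving I₀ = 68.0/0.08649 = 786.2 W/m².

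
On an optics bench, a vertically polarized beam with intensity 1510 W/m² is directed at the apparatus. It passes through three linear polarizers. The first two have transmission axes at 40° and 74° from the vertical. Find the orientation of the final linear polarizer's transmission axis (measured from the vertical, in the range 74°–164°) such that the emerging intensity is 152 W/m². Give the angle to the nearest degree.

θ ≈ 134°

I₁ = I₀ cos²(40° − 0°) = I₀ cos²(40°) = 0.5868 I₀.
I₂ = I₁ cos²(74° − 40°) = 0.5868 I₀ · cos²(34°) = 0.4033 I₀.
Target fraction: 152 / 1510 W/m² = 0.1007 of I₀.
Need I₃/I₀ = 0.1007, so cos²(θ − 74°) = 0.1007 / 0.4033 = 0.2496.
θ − 74° = arccos(√0.2496) = 60.0°, giving θ ≈ 74 + 60.0 = 134.0°.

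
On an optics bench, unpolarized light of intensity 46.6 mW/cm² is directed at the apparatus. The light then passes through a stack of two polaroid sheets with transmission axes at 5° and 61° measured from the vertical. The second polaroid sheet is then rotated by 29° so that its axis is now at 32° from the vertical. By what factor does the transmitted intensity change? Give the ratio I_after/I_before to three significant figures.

I_new/I_old ≈ 2.54

Before rotation:
Unpolarized light through the first polarizer → I₁ = ½ I₀, now polarized at 5°.
I₂ = I₁ cos²(61° − 5°) = 0.5 I₀ · cos²(56°) = 0.1563 I₀.
After rotation:
Unpolarized light through the first polarizer → I₁ = ½ I₀, now polarized at 5°.
I₂ = I₁ cos²(32° − 5°) = 0.5 I₀ · cos²(27°) = 0.3969 I₀.
Ratio = 0.3969 / 0.1563 = 2.539.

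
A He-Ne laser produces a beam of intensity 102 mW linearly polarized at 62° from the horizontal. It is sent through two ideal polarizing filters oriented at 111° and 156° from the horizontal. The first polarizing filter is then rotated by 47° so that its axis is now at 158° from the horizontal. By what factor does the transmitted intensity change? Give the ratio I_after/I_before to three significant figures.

Before rotation:
I₁ = I₀ cos²(111° − 62°) = I₀ cos²(49°) = 0.4304 I₀.
I₂ = I₁ cos²(156° − 111°) = 0.4304 I₀ · cos²(45°) = 0.2152 I₀.
After rotation:
I₁ = I₀ cos²(158° − 62°) = I₀ cos²(84°) = 0.01093 I₀.
I₂ = I₁ cos²(156° − 158°) = 0.01093 I₀ · cos²(2°) = 0.01091 I₀.
Ratio = 0.01091 / 0.2152 = 0.05071.

I_new/I_old ≈ 0.0507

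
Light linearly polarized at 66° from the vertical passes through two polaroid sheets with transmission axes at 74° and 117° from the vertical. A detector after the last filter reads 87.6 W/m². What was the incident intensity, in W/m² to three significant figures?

I₁ = I₀ cos²(74° − 66°) = I₀ cos²(8°) = 0.9806 I₀.
I₂ = I₁ cos²(117° − 74°) = 0.9806 I₀ · cos²(43°) = 0.5245 I₀.
So 87.6 W/m² = 0.5245 I₀, giving I₀ = 87.6/0.5245 = 167 W/m².

I₀ ≈ 167 W/m²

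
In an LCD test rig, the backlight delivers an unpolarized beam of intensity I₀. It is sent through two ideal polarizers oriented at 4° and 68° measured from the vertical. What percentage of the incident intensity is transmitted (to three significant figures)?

Unpolarized light through the first polarizer → I₁ = ½ I₀, now polarized at 4°.
I₂ = I₁ cos²(68° − 4°) = 0.5 I₀ · cos²(64°) = 0.09608 I₀.
That is 9.608% of the incident intensity.

≈ 9.61%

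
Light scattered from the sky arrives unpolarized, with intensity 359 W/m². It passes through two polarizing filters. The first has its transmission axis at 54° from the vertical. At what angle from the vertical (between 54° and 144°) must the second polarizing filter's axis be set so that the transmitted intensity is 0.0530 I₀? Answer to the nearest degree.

Unpolarized light through the first polarizer → I₁ = ½ I₀, now polarized at 54°.
Need I₂/I₀ = 0.053, so cos²(θ − 54°) = 0.053 / 0.5 = 0.106.
θ − 54° = arccos(√0.106) = 71.0°, giving θ ≈ 54 + 71.0 = 125.0°.

θ ≈ 125°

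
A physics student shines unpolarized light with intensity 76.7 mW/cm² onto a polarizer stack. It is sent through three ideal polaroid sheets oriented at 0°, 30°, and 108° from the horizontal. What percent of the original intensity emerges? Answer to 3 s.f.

≈ 1.62%

Unpolarized light through the first polarizer → I₁ = 76.7 mW/cm²/2 = 38.35 mW/cm², polarized at 0°.
I₂ = I₁ · cos²(30°) = 38.35 · 0.75 = 28.76 mW/cm².
I₃ = I₂ · cos²(78°) = 28.76 · 0.04323 = 1.243 mW/cm².
That is 1.621% of the incident intensity.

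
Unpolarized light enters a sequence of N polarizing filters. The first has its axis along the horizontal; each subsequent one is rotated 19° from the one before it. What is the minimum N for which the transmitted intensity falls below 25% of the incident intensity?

First polarizer halves the unpolarized light: factor 1/2.
Each further stage multiplies by cos²(19°) = 0.894.
After N polarizers: T = 0.5·0.894^(N−1). Require T < 0.25 ⇒ N−1 > ln(0.25/0.5)/ln(0.894) = 6.19, so N−1 ≥ 7 and N = 8.
Check: N=8 gives T = 0.2282 < 0.25; N=7 gives T = 0.2553.

N = 8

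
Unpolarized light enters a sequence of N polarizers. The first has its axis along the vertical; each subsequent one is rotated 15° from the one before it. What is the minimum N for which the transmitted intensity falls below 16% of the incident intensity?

N = 18

First polarizer halves the unpolarized light: factor 1/2.
Each further stage multiplies by cos²(15°) = 0.933.
After N polarizers: T = 0.5·0.933^(N−1). Require T < 0.16 ⇒ N−1 > ln(0.16/0.5)/ln(0.933) = 16.43, so N−1 ≥ 17 and N = 18.
Check: N=18 gives T = 0.1538 < 0.16; N=17 gives T = 0.1649.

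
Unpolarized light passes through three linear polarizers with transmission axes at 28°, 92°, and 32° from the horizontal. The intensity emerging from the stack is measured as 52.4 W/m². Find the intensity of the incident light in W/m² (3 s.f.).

I₀ ≈ 2180 W/m²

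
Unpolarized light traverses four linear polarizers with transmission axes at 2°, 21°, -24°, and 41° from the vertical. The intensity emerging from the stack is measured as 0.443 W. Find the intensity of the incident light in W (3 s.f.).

I₀ ≈ 11.1 W

Unpolarized light through the first polarizer → I₁ = ½ I₀, now polarized at 2°.
I₂ = I₁ cos²(21° − 2°) = 0.5 I₀ · cos²(19°) = 0.447 I₀.
I₃ = I₂ cos²(-24° − 21°) = 0.447 I₀ · cos²(45°) = 0.2235 I₀.
I₄ = I₃ cos²(41° + 24°) = 0.2235 I₀ · cos²(65°) = 0.03992 I₀.
So 0.443 W = 0.03992 I₀, giving I₀ = 0.443/0.03992 = 11.1 W.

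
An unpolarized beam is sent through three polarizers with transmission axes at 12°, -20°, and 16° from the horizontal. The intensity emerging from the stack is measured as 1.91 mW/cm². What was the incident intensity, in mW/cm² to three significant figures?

Unpolarized light through the first polarizer → I₁ = ½ I₀, now polarized at 12°.
I₂ = I₁ cos²(-20° − 12°) = 0.5 I₀ · cos²(32°) = 0.3596 I₀.
I₃ = I₂ cos²(16° + 20°) = 0.3596 I₀ · cos²(36°) = 0.2354 I₀.
So 1.91 mW/cm² = 0.2354 I₀, giving I₀ = 1.91/0.2354 = 8.115 mW/cm².

I₀ ≈ 8.12 mW/cm²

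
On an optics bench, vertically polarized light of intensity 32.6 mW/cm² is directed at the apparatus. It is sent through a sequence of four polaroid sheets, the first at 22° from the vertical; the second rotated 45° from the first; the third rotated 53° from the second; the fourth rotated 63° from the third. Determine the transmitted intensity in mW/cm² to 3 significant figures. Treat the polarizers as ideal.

I ≈ 1.05 mW/cm²

I₁ = 32.6 mW/cm² · cos²(22°) = 28.03 mW/cm².
I₂ = I₁ · cos²(45°) = 28.03 · 0.5 = 14.01 mW/cm².
I₃ = I₂ · cos²(53°) = 14.01 · 0.3622 = 5.075 mW/cm².
I₄ = I₃ · cos²(63°) = 5.075 · 0.2061 = 1.046 mW/cm².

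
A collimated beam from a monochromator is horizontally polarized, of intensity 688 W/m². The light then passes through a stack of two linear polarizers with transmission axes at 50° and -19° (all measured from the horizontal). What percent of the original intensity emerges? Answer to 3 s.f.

By Malus's law, I₁ = 688 W/m² · cos²(50°) = 284.3 W/m².
I₂ = I₁ · cos²(69°) = 284.3 · 0.1284 = 36.51 W/m².
That is 5.306% of the incident intensity.

≈ 5.31%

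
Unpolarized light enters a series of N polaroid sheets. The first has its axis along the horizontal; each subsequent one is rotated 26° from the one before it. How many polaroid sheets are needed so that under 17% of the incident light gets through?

N = 7

First polarizer halves the unpolarized light: factor 1/2.
Each further stage multiplies by cos²(26°) = 0.8078.
After N polarizers: T = 0.5·0.8078^(N−1). Require T < 0.17 ⇒ N−1 > ln(0.17/0.5)/ln(0.8078) = 5.06, so N−1 ≥ 6 and N = 7.
Check: N=7 gives T = 0.139 < 0.17; N=6 gives T = 0.172.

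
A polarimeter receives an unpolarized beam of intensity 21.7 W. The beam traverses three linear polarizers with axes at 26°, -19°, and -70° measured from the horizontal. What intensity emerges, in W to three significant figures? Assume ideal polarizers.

I ≈ 2.15 W

Unpolarized light through the first polarizer → I₁ = 21.7 W/2 = 10.85 W, polarized at 26°.
I₂ = I₁ · cos²(45°) = 10.85 · 0.5 = 5.425 W.
I₃ = I₂ · cos²(51°) = 5.425 · 0.396 = 2.149 W.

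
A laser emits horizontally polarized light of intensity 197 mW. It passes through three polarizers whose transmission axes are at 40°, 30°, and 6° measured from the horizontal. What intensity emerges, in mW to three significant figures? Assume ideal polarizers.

I ≈ 93.6 mW

I₁ = 197 mW · cos²(40°) = 115.6 mW.
I₂ = I₁ · cos²(10°) = 115.6 · 0.9698 = 112.1 mW.
I₃ = I₂ · cos²(24°) = 112.1 · 0.8346 = 93.57 mW.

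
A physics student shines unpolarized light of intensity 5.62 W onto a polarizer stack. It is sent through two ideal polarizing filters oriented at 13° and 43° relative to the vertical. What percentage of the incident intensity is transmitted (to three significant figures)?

≈ 37.5%

Unpolarized light through the first polarizer → I₁ = 5.62 W/2 = 2.81 W, polarized at 13°.
I₂ = I₁ · cos²(30°) = 2.81 · 0.75 = 2.108 W.
That is 37.5% of the incident intensity.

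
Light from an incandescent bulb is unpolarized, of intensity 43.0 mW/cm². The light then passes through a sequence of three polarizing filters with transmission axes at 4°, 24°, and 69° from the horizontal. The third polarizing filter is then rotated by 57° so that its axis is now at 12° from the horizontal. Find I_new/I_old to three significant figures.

I_new/I_old ≈ 1.91

Before rotation:
Unpolarized light through the first polarizer → I₁ = ½ I₀, now polarized at 4°.
I₂ = I₁ cos²(24° − 4°) = 0.5 I₀ · cos²(20°) = 0.4415 I₀.
I₃ = I₂ cos²(69° − 24°) = 0.4415 I₀ · cos²(45°) = 0.2208 I₀.
After rotation:
Unpolarized light through the first polarizer → I₁ = ½ I₀, now polarized at 4°.
I₂ = I₁ cos²(24° − 4°) = 0.5 I₀ · cos²(20°) = 0.4415 I₀.
I₃ = I₂ cos²(12° − 24°) = 0.4415 I₀ · cos²(12°) = 0.4224 I₀.
Ratio = 0.4224 / 0.2208 = 1.914.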